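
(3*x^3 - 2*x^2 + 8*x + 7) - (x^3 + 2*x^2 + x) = 2*x^3 - 4*x^2 + 7*x + 7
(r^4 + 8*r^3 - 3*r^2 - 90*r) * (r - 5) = r^5 + 3*r^4 - 43*r^3 - 75*r^2 + 450*r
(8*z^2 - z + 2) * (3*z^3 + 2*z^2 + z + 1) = 24*z^5 + 13*z^4 + 12*z^3 + 11*z^2 + z + 2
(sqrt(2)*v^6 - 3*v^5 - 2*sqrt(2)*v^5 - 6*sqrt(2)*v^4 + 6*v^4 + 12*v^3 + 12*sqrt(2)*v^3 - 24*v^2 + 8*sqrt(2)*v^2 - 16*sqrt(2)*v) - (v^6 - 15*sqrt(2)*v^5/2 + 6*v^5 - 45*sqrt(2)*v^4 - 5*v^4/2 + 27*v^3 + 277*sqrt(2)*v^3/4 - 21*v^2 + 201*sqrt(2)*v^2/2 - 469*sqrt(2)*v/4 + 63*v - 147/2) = -v^6 + sqrt(2)*v^6 - 9*v^5 + 11*sqrt(2)*v^5/2 + 17*v^4/2 + 39*sqrt(2)*v^4 - 229*sqrt(2)*v^3/4 - 15*v^3 - 185*sqrt(2)*v^2/2 - 3*v^2 - 63*v + 405*sqrt(2)*v/4 + 147/2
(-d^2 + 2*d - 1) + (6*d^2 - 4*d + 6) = 5*d^2 - 2*d + 5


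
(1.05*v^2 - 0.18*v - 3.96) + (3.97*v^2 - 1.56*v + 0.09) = 5.02*v^2 - 1.74*v - 3.87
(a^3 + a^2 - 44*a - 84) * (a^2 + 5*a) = a^5 + 6*a^4 - 39*a^3 - 304*a^2 - 420*a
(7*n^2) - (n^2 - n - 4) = 6*n^2 + n + 4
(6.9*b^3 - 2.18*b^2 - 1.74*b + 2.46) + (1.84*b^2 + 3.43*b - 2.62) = 6.9*b^3 - 0.34*b^2 + 1.69*b - 0.16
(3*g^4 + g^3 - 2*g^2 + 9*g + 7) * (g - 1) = 3*g^5 - 2*g^4 - 3*g^3 + 11*g^2 - 2*g - 7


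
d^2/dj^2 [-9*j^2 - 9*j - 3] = -18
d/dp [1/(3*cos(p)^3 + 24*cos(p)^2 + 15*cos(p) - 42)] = (3*cos(p)^2 + 16*cos(p) + 5)*sin(p)/(3*(cos(p)^3 + 8*cos(p)^2 + 5*cos(p) - 14)^2)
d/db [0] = 0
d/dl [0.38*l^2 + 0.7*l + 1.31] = 0.76*l + 0.7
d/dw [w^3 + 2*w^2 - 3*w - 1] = 3*w^2 + 4*w - 3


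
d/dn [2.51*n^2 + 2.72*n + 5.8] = 5.02*n + 2.72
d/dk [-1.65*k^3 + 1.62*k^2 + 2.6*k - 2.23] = -4.95*k^2 + 3.24*k + 2.6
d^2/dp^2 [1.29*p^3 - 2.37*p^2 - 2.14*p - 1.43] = 7.74*p - 4.74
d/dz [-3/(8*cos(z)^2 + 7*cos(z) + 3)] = -3*(16*cos(z) + 7)*sin(z)/(8*cos(z)^2 + 7*cos(z) + 3)^2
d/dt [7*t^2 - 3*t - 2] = 14*t - 3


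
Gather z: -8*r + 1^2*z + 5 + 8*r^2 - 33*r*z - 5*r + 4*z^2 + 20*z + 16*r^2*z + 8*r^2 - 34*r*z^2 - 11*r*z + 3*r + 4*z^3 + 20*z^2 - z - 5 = 16*r^2 - 10*r + 4*z^3 + z^2*(24 - 34*r) + z*(16*r^2 - 44*r + 20)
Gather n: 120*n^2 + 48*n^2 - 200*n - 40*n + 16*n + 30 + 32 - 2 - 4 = 168*n^2 - 224*n + 56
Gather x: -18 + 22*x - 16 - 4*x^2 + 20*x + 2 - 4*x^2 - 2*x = -8*x^2 + 40*x - 32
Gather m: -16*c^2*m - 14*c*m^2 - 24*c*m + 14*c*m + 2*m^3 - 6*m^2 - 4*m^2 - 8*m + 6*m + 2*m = 2*m^3 + m^2*(-14*c - 10) + m*(-16*c^2 - 10*c)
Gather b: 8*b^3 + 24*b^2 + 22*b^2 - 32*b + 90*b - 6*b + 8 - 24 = 8*b^3 + 46*b^2 + 52*b - 16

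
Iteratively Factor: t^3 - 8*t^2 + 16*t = (t - 4)*(t^2 - 4*t) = (t - 4)^2*(t)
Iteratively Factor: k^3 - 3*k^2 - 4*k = (k)*(k^2 - 3*k - 4) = k*(k + 1)*(k - 4)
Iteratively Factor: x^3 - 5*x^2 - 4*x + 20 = (x + 2)*(x^2 - 7*x + 10) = (x - 2)*(x + 2)*(x - 5)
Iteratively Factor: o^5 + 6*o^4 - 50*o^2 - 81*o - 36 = (o - 3)*(o^4 + 9*o^3 + 27*o^2 + 31*o + 12) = (o - 3)*(o + 1)*(o^3 + 8*o^2 + 19*o + 12) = (o - 3)*(o + 1)*(o + 4)*(o^2 + 4*o + 3) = (o - 3)*(o + 1)^2*(o + 4)*(o + 3)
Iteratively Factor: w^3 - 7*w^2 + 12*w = (w)*(w^2 - 7*w + 12) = w*(w - 4)*(w - 3)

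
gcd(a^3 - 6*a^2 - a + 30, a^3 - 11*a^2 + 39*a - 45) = a^2 - 8*a + 15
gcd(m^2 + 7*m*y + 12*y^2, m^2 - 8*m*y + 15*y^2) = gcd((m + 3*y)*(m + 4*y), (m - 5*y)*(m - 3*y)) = 1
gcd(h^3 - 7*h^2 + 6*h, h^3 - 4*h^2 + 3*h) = h^2 - h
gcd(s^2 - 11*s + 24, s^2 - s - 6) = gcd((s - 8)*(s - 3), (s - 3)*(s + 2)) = s - 3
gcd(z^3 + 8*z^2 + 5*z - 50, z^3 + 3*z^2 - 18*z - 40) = z + 5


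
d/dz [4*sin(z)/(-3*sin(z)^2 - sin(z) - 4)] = 4*(3*sin(z)^2 - 4)*cos(z)/(3*sin(z)^2 + sin(z) + 4)^2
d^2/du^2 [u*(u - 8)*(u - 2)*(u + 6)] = 12*u^2 - 24*u - 88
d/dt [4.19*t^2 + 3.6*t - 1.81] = 8.38*t + 3.6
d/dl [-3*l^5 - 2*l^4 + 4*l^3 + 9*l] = -15*l^4 - 8*l^3 + 12*l^2 + 9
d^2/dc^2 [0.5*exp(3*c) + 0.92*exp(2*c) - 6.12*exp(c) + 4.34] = (4.5*exp(2*c) + 3.68*exp(c) - 6.12)*exp(c)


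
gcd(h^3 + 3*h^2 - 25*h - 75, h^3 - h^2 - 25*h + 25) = h^2 - 25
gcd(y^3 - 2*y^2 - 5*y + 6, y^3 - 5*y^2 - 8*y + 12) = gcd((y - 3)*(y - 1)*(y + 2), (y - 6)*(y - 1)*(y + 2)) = y^2 + y - 2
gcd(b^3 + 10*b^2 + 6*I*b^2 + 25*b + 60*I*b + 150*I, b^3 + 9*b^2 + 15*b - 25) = b^2 + 10*b + 25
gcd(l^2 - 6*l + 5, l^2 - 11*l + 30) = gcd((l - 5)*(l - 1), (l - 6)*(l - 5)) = l - 5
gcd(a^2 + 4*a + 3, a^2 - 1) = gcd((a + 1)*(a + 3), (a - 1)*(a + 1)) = a + 1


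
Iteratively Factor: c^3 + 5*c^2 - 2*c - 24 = (c + 3)*(c^2 + 2*c - 8) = (c + 3)*(c + 4)*(c - 2)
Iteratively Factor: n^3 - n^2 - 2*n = (n + 1)*(n^2 - 2*n) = n*(n + 1)*(n - 2)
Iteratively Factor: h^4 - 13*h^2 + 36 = (h + 3)*(h^3 - 3*h^2 - 4*h + 12) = (h + 2)*(h + 3)*(h^2 - 5*h + 6) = (h - 2)*(h + 2)*(h + 3)*(h - 3)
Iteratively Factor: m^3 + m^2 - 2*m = (m + 2)*(m^2 - m) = m*(m + 2)*(m - 1)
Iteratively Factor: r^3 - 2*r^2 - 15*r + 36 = (r - 3)*(r^2 + r - 12) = (r - 3)*(r + 4)*(r - 3)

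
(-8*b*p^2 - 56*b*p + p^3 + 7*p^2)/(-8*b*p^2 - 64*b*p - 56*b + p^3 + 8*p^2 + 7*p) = p/(p + 1)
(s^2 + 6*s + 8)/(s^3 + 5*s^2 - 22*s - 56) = (s + 4)/(s^2 + 3*s - 28)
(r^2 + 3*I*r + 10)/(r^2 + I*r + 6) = (r + 5*I)/(r + 3*I)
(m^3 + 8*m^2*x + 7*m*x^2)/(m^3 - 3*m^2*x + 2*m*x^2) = (m^2 + 8*m*x + 7*x^2)/(m^2 - 3*m*x + 2*x^2)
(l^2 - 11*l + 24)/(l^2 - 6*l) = (l^2 - 11*l + 24)/(l*(l - 6))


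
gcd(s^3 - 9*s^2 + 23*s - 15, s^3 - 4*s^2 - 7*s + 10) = s^2 - 6*s + 5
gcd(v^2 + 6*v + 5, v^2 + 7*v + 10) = v + 5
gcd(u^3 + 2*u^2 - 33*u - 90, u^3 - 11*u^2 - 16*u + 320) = u + 5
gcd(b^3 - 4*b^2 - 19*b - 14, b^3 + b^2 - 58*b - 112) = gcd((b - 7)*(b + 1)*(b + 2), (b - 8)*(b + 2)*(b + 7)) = b + 2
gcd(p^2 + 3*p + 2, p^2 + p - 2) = p + 2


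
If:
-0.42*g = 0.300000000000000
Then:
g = -0.71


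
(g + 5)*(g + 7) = g^2 + 12*g + 35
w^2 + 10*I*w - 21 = (w + 3*I)*(w + 7*I)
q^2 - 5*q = q*(q - 5)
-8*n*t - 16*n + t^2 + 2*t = (-8*n + t)*(t + 2)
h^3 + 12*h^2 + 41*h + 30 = (h + 1)*(h + 5)*(h + 6)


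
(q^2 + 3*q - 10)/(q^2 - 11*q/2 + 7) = 2*(q + 5)/(2*q - 7)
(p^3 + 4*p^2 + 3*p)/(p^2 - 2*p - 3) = p*(p + 3)/(p - 3)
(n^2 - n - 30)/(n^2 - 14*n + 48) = (n + 5)/(n - 8)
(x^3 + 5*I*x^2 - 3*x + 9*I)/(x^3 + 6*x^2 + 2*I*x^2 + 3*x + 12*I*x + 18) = (x + 3*I)/(x + 6)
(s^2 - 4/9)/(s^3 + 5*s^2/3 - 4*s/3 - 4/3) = (s - 2/3)/(s^2 + s - 2)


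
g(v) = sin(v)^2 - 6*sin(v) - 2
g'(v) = 2*sin(v)*cos(v) - 6*cos(v)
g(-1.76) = 4.86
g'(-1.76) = 1.50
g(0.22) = -3.26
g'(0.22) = -5.43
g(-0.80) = 2.82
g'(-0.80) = -5.18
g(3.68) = 1.34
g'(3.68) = 6.03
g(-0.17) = -0.96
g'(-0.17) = -6.25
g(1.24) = -6.78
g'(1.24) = -1.33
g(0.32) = -3.79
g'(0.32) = -5.10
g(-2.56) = 1.60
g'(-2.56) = 5.93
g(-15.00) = 2.32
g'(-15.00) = 5.55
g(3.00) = -2.83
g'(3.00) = 5.66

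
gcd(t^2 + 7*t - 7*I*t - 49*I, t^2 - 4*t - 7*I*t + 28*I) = t - 7*I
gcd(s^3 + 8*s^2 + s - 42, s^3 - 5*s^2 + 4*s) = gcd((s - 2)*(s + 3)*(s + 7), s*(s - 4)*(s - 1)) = 1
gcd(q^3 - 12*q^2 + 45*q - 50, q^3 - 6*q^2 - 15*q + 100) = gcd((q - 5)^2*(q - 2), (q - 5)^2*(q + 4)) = q^2 - 10*q + 25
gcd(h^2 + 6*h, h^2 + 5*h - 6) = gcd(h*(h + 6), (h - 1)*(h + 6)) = h + 6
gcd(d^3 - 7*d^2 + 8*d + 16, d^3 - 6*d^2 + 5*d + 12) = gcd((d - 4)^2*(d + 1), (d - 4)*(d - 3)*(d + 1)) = d^2 - 3*d - 4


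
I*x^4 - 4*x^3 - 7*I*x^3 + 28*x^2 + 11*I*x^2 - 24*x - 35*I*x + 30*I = (x - 6)*(x - I)*(x + 5*I)*(I*x - I)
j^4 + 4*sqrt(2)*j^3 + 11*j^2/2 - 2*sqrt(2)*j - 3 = (j - sqrt(2)/2)*(j + sqrt(2)/2)*(j + sqrt(2))*(j + 3*sqrt(2))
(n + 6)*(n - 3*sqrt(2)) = n^2 - 3*sqrt(2)*n + 6*n - 18*sqrt(2)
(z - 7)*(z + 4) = z^2 - 3*z - 28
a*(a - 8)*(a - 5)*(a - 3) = a^4 - 16*a^3 + 79*a^2 - 120*a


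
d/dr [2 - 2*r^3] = -6*r^2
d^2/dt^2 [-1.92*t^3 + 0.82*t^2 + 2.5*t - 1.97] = 1.64 - 11.52*t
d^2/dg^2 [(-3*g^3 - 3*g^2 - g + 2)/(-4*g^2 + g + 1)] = 2*(43*g^3 - 51*g^2 + 45*g - 8)/(64*g^6 - 48*g^5 - 36*g^4 + 23*g^3 + 9*g^2 - 3*g - 1)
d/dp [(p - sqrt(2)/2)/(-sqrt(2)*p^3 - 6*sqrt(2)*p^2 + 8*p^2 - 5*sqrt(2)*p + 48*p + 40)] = (-sqrt(2)*p^3 - 6*sqrt(2)*p^2 + 8*p^2 - 5*sqrt(2)*p + 48*p + (2*p - sqrt(2))*(3*sqrt(2)*p^2 - 16*p + 12*sqrt(2)*p - 48 + 5*sqrt(2))/2 + 40)/(sqrt(2)*p^3 - 8*p^2 + 6*sqrt(2)*p^2 - 48*p + 5*sqrt(2)*p - 40)^2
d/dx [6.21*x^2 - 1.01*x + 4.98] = 12.42*x - 1.01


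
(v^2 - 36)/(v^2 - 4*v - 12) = (v + 6)/(v + 2)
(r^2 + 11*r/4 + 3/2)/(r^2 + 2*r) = (r + 3/4)/r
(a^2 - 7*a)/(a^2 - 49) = a/(a + 7)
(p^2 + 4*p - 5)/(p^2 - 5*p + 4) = (p + 5)/(p - 4)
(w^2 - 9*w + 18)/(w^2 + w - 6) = (w^2 - 9*w + 18)/(w^2 + w - 6)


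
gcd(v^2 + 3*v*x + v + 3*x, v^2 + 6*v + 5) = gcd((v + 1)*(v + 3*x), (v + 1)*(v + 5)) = v + 1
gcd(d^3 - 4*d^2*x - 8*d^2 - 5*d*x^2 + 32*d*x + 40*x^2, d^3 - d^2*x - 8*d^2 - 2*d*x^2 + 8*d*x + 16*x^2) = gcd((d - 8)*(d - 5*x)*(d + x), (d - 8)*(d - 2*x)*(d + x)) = d^2 + d*x - 8*d - 8*x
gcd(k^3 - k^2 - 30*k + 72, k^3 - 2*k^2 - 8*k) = k - 4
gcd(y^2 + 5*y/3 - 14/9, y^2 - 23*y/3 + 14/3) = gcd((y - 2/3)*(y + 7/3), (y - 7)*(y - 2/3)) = y - 2/3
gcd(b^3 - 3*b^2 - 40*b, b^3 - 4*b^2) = b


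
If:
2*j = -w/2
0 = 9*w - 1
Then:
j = -1/36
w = 1/9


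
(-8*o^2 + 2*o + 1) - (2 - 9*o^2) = o^2 + 2*o - 1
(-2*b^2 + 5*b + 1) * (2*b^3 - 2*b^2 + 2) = -4*b^5 + 14*b^4 - 8*b^3 - 6*b^2 + 10*b + 2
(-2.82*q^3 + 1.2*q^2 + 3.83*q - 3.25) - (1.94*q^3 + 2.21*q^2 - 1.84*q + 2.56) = -4.76*q^3 - 1.01*q^2 + 5.67*q - 5.81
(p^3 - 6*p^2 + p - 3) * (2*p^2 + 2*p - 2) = 2*p^5 - 10*p^4 - 12*p^3 + 8*p^2 - 8*p + 6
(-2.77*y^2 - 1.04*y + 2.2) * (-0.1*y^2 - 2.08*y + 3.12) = 0.277*y^4 + 5.8656*y^3 - 6.6992*y^2 - 7.8208*y + 6.864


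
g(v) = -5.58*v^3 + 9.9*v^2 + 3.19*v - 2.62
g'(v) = -16.74*v^2 + 19.8*v + 3.19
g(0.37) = -0.37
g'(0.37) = 8.22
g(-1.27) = 20.73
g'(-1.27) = -48.96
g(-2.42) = 126.72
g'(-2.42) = -142.76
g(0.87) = 3.97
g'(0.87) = 7.75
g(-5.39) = 1141.58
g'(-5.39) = -589.86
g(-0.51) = -0.93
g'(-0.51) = -11.26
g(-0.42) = -1.80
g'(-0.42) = -8.08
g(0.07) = -2.35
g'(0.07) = 4.49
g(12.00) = -8180.98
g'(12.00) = -2169.77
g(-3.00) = 227.57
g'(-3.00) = -206.87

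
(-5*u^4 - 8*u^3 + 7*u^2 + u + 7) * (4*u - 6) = -20*u^5 - 2*u^4 + 76*u^3 - 38*u^2 + 22*u - 42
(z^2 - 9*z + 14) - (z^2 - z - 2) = 16 - 8*z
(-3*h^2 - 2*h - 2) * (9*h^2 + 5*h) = -27*h^4 - 33*h^3 - 28*h^2 - 10*h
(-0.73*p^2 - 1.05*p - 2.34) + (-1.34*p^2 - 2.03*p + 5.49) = -2.07*p^2 - 3.08*p + 3.15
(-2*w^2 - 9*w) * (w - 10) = -2*w^3 + 11*w^2 + 90*w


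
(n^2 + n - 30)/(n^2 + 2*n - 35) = (n + 6)/(n + 7)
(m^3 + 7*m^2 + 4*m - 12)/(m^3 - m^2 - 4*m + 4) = (m + 6)/(m - 2)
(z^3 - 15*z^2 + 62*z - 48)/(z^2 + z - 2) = (z^2 - 14*z + 48)/(z + 2)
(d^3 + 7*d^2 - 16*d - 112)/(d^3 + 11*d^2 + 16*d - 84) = (d^2 - 16)/(d^2 + 4*d - 12)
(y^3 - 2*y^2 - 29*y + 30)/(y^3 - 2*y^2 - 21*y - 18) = (y^2 + 4*y - 5)/(y^2 + 4*y + 3)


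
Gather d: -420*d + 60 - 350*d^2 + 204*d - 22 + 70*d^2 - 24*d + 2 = -280*d^2 - 240*d + 40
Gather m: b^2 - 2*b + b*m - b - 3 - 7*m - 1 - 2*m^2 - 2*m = b^2 - 3*b - 2*m^2 + m*(b - 9) - 4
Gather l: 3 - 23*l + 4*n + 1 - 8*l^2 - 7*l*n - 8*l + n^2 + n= -8*l^2 + l*(-7*n - 31) + n^2 + 5*n + 4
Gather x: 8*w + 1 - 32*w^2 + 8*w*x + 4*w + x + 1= -32*w^2 + 12*w + x*(8*w + 1) + 2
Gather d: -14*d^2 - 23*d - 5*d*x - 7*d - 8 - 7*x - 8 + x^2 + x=-14*d^2 + d*(-5*x - 30) + x^2 - 6*x - 16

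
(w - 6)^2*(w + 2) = w^3 - 10*w^2 + 12*w + 72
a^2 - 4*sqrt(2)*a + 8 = (a - 2*sqrt(2))^2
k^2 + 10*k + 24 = (k + 4)*(k + 6)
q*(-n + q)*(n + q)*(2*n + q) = -2*n^3*q - n^2*q^2 + 2*n*q^3 + q^4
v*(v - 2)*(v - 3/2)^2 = v^4 - 5*v^3 + 33*v^2/4 - 9*v/2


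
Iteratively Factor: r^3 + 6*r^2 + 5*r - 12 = (r + 3)*(r^2 + 3*r - 4) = (r - 1)*(r + 3)*(r + 4)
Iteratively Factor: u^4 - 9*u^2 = (u - 3)*(u^3 + 3*u^2) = u*(u - 3)*(u^2 + 3*u) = u^2*(u - 3)*(u + 3)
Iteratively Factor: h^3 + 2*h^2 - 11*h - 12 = (h + 1)*(h^2 + h - 12) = (h - 3)*(h + 1)*(h + 4)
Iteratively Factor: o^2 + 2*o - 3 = (o + 3)*(o - 1)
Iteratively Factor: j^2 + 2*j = (j)*(j + 2)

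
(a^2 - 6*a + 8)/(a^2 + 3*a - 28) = (a - 2)/(a + 7)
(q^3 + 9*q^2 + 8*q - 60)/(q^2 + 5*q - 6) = (q^2 + 3*q - 10)/(q - 1)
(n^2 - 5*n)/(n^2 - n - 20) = n/(n + 4)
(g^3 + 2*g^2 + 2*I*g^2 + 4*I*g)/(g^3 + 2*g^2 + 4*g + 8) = g/(g - 2*I)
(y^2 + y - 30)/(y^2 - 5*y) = (y + 6)/y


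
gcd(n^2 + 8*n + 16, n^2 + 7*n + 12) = n + 4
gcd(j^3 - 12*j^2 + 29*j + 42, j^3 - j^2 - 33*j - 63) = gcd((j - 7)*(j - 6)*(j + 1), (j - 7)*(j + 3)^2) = j - 7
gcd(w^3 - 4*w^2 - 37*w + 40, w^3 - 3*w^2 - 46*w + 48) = w^2 - 9*w + 8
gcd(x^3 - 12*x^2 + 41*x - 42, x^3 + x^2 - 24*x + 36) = x^2 - 5*x + 6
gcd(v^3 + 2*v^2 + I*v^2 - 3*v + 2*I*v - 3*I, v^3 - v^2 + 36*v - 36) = v - 1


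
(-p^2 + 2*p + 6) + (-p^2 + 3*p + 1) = -2*p^2 + 5*p + 7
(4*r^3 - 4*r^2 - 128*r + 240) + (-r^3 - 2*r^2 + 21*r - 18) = 3*r^3 - 6*r^2 - 107*r + 222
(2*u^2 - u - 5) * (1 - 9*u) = -18*u^3 + 11*u^2 + 44*u - 5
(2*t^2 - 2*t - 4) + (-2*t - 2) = 2*t^2 - 4*t - 6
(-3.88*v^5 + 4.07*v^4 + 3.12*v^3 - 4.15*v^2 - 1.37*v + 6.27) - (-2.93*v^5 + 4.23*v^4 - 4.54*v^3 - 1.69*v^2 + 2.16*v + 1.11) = -0.95*v^5 - 0.16*v^4 + 7.66*v^3 - 2.46*v^2 - 3.53*v + 5.16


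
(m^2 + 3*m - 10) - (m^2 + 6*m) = -3*m - 10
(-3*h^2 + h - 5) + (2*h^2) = -h^2 + h - 5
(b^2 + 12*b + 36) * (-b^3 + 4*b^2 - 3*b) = -b^5 - 8*b^4 + 9*b^3 + 108*b^2 - 108*b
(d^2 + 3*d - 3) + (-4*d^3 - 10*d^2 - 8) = -4*d^3 - 9*d^2 + 3*d - 11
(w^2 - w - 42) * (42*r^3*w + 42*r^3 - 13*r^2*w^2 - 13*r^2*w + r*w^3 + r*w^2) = 42*r^3*w^3 - 1806*r^3*w - 1764*r^3 - 13*r^2*w^4 + 559*r^2*w^2 + 546*r^2*w + r*w^5 - 43*r*w^3 - 42*r*w^2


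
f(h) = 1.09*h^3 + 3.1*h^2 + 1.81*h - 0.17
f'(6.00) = 156.73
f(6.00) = 357.73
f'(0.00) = 1.81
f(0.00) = -0.17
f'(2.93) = 48.05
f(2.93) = 59.16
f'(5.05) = 116.51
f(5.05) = 228.41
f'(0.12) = 2.60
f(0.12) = 0.09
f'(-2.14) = 3.52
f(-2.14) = -0.53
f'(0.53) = 6.01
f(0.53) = 1.82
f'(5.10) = 118.48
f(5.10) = 234.28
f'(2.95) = 48.56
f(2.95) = 60.13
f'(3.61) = 66.81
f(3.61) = 98.04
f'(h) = 3.27*h^2 + 6.2*h + 1.81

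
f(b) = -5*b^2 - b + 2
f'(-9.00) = 89.00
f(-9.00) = -394.00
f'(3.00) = -31.00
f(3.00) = -46.00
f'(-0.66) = 5.60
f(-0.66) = 0.48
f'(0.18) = -2.80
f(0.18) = 1.66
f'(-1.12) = 10.20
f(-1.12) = -3.15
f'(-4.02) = 39.20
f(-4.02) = -74.78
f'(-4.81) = 47.10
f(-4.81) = -108.87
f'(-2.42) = 23.20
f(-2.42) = -24.86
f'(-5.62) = 55.20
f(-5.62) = -150.30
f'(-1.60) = 15.00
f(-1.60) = -9.20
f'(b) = -10*b - 1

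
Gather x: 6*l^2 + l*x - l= 6*l^2 + l*x - l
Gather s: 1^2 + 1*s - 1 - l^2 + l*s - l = -l^2 - l + s*(l + 1)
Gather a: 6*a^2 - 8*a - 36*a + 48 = 6*a^2 - 44*a + 48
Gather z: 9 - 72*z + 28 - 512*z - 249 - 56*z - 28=-640*z - 240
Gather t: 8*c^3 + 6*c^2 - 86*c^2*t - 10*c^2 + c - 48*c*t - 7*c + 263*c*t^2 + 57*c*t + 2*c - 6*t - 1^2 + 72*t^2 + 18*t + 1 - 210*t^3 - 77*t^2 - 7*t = 8*c^3 - 4*c^2 - 4*c - 210*t^3 + t^2*(263*c - 5) + t*(-86*c^2 + 9*c + 5)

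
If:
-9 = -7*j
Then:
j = 9/7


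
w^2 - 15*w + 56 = (w - 8)*(w - 7)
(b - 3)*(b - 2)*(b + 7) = b^3 + 2*b^2 - 29*b + 42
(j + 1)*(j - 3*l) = j^2 - 3*j*l + j - 3*l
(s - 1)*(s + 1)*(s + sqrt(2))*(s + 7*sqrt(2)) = s^4 + 8*sqrt(2)*s^3 + 13*s^2 - 8*sqrt(2)*s - 14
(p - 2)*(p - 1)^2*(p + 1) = p^4 - 3*p^3 + p^2 + 3*p - 2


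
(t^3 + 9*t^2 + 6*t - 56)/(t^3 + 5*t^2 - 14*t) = (t + 4)/t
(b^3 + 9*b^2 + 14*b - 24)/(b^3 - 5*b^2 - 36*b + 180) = (b^2 + 3*b - 4)/(b^2 - 11*b + 30)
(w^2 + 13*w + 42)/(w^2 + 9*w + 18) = (w + 7)/(w + 3)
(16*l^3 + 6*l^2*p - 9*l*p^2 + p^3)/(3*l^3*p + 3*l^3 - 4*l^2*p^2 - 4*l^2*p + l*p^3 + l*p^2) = (16*l^3 + 6*l^2*p - 9*l*p^2 + p^3)/(l*(3*l^2*p + 3*l^2 - 4*l*p^2 - 4*l*p + p^3 + p^2))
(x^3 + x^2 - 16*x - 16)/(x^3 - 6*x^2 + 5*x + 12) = (x + 4)/(x - 3)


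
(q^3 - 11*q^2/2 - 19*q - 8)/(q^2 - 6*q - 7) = (-q^3 + 11*q^2/2 + 19*q + 8)/(-q^2 + 6*q + 7)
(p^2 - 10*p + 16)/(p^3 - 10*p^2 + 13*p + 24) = (p - 2)/(p^2 - 2*p - 3)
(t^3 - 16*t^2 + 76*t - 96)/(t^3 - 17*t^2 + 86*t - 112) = (t - 6)/(t - 7)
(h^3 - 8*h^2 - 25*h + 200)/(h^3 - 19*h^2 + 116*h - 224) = (h^2 - 25)/(h^2 - 11*h + 28)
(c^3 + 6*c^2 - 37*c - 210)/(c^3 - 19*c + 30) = (c^2 + c - 42)/(c^2 - 5*c + 6)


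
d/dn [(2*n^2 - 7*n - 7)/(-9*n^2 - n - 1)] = 65*n*(-n - 2)/(81*n^4 + 18*n^3 + 19*n^2 + 2*n + 1)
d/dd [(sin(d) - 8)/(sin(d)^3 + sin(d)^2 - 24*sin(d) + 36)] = (-2*sin(d)^3 + 23*sin(d)^2 + 16*sin(d) - 156)*cos(d)/(sin(d)^3 + sin(d)^2 - 24*sin(d) + 36)^2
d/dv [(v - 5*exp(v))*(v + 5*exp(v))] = 2*v - 50*exp(2*v)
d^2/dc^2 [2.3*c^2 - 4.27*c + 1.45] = 4.60000000000000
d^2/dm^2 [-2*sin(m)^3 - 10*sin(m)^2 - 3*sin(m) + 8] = 18*sin(m)^3 + 40*sin(m)^2 - 9*sin(m) - 20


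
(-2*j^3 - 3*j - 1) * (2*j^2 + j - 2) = -4*j^5 - 2*j^4 - 2*j^3 - 5*j^2 + 5*j + 2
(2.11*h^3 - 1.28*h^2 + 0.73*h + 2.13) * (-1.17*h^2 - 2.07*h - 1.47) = -2.4687*h^5 - 2.8701*h^4 - 1.3062*h^3 - 2.1216*h^2 - 5.4822*h - 3.1311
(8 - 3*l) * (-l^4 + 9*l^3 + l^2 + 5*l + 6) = 3*l^5 - 35*l^4 + 69*l^3 - 7*l^2 + 22*l + 48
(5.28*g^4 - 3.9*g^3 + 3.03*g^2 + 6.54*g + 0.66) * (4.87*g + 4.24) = 25.7136*g^5 + 3.3942*g^4 - 1.7799*g^3 + 44.697*g^2 + 30.9438*g + 2.7984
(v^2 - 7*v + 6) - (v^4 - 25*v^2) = -v^4 + 26*v^2 - 7*v + 6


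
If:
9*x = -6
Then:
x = -2/3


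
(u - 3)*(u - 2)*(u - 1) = u^3 - 6*u^2 + 11*u - 6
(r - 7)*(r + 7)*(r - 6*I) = r^3 - 6*I*r^2 - 49*r + 294*I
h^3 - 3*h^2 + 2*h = h*(h - 2)*(h - 1)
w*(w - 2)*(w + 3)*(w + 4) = w^4 + 5*w^3 - 2*w^2 - 24*w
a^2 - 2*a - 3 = (a - 3)*(a + 1)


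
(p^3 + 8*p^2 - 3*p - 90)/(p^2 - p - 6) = (p^2 + 11*p + 30)/(p + 2)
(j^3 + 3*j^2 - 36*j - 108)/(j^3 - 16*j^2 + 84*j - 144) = (j^2 + 9*j + 18)/(j^2 - 10*j + 24)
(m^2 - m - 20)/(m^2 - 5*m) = (m + 4)/m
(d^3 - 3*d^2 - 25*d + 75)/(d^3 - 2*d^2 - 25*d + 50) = (d - 3)/(d - 2)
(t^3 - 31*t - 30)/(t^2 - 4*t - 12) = (t^2 + 6*t + 5)/(t + 2)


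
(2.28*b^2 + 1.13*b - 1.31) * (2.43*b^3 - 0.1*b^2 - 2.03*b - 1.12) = 5.5404*b^5 + 2.5179*b^4 - 7.9247*b^3 - 4.7165*b^2 + 1.3937*b + 1.4672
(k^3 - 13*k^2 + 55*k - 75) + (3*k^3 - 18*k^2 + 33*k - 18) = 4*k^3 - 31*k^2 + 88*k - 93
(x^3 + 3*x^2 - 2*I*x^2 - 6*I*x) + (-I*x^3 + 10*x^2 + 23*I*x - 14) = x^3 - I*x^3 + 13*x^2 - 2*I*x^2 + 17*I*x - 14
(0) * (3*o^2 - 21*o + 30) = 0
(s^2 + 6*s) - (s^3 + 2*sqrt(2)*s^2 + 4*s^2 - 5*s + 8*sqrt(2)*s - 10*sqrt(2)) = -s^3 - 3*s^2 - 2*sqrt(2)*s^2 - 8*sqrt(2)*s + 11*s + 10*sqrt(2)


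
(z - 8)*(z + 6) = z^2 - 2*z - 48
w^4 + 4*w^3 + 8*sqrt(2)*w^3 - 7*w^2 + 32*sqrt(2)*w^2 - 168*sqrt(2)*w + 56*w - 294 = (w - 3)*(w + 7)*(w + sqrt(2))*(w + 7*sqrt(2))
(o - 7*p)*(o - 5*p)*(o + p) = o^3 - 11*o^2*p + 23*o*p^2 + 35*p^3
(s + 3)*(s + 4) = s^2 + 7*s + 12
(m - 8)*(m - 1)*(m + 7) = m^3 - 2*m^2 - 55*m + 56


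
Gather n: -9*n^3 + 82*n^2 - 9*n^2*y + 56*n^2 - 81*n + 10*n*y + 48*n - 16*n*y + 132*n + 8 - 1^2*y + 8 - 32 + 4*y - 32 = -9*n^3 + n^2*(138 - 9*y) + n*(99 - 6*y) + 3*y - 48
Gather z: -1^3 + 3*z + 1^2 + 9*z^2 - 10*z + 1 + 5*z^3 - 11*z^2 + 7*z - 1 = 5*z^3 - 2*z^2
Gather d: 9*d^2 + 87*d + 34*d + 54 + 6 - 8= 9*d^2 + 121*d + 52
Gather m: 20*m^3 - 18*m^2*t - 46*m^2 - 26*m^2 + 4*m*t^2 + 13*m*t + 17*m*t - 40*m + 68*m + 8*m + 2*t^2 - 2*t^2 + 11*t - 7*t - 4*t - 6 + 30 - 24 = 20*m^3 + m^2*(-18*t - 72) + m*(4*t^2 + 30*t + 36)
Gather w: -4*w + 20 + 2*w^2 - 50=2*w^2 - 4*w - 30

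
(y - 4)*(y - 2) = y^2 - 6*y + 8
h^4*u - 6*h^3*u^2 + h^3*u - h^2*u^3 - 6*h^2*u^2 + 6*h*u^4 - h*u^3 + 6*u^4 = (h - 6*u)*(h - u)*(h + u)*(h*u + u)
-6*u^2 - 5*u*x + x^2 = (-6*u + x)*(u + x)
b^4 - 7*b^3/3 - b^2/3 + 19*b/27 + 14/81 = (b - 7/3)*(b - 2/3)*(b + 1/3)^2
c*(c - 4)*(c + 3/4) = c^3 - 13*c^2/4 - 3*c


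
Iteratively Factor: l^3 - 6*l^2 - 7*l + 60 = (l - 5)*(l^2 - l - 12) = (l - 5)*(l - 4)*(l + 3)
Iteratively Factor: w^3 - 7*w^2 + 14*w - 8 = (w - 4)*(w^2 - 3*w + 2) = (w - 4)*(w - 2)*(w - 1)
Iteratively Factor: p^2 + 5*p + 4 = (p + 4)*(p + 1)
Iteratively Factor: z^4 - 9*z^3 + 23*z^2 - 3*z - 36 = (z - 4)*(z^3 - 5*z^2 + 3*z + 9) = (z - 4)*(z + 1)*(z^2 - 6*z + 9) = (z - 4)*(z - 3)*(z + 1)*(z - 3)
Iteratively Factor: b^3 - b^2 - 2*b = (b + 1)*(b^2 - 2*b) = (b - 2)*(b + 1)*(b)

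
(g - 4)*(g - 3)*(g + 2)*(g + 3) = g^4 - 2*g^3 - 17*g^2 + 18*g + 72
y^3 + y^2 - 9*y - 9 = (y - 3)*(y + 1)*(y + 3)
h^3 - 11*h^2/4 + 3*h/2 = h*(h - 2)*(h - 3/4)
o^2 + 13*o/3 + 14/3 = (o + 2)*(o + 7/3)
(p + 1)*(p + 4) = p^2 + 5*p + 4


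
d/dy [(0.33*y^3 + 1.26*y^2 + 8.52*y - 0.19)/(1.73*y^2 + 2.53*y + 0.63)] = (0.5709*y^4 + 1.6698*y^3 - 10.9281*y^2 + 2.245*y + 5.8483)/(2.9929*y^4 + 8.7538*y^3 + 8.5807*y^2 + 3.1878*y + 0.3969)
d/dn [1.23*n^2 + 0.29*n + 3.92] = 2.46*n + 0.29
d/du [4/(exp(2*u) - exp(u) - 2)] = (4 - 8*exp(u))*exp(u)/(-exp(2*u) + exp(u) + 2)^2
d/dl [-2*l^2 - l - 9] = -4*l - 1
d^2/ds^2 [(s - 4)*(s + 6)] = 2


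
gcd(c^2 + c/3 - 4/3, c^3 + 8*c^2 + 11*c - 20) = c - 1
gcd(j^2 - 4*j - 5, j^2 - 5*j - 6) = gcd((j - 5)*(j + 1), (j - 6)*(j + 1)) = j + 1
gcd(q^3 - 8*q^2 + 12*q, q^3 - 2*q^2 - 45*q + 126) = q - 6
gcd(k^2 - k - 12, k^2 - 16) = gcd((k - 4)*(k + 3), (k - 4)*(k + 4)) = k - 4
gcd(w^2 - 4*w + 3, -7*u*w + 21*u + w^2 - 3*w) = w - 3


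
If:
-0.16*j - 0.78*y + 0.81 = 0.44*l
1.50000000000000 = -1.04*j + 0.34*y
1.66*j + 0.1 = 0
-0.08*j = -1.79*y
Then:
No Solution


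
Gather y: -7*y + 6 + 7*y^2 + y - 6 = 7*y^2 - 6*y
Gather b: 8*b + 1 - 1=8*b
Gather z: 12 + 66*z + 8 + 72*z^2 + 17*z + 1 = 72*z^2 + 83*z + 21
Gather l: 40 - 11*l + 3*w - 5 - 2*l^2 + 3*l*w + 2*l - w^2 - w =-2*l^2 + l*(3*w - 9) - w^2 + 2*w + 35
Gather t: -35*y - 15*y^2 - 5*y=-15*y^2 - 40*y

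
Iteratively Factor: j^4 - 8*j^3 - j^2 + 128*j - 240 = (j - 3)*(j^3 - 5*j^2 - 16*j + 80) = (j - 3)*(j + 4)*(j^2 - 9*j + 20) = (j - 4)*(j - 3)*(j + 4)*(j - 5)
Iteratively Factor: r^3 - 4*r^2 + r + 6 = (r - 3)*(r^2 - r - 2) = (r - 3)*(r - 2)*(r + 1)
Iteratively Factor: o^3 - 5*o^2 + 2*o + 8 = (o + 1)*(o^2 - 6*o + 8) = (o - 2)*(o + 1)*(o - 4)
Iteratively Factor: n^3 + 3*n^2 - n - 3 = (n - 1)*(n^2 + 4*n + 3) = (n - 1)*(n + 1)*(n + 3)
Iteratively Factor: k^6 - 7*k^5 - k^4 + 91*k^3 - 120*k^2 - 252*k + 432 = (k - 3)*(k^5 - 4*k^4 - 13*k^3 + 52*k^2 + 36*k - 144) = (k - 4)*(k - 3)*(k^4 - 13*k^2 + 36) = (k - 4)*(k - 3)*(k + 3)*(k^3 - 3*k^2 - 4*k + 12) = (k - 4)*(k - 3)*(k + 2)*(k + 3)*(k^2 - 5*k + 6) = (k - 4)*(k - 3)^2*(k + 2)*(k + 3)*(k - 2)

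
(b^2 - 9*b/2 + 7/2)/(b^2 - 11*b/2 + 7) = (b - 1)/(b - 2)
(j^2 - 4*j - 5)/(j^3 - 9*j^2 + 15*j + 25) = 1/(j - 5)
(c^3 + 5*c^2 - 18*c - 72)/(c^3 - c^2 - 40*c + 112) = (c^2 + 9*c + 18)/(c^2 + 3*c - 28)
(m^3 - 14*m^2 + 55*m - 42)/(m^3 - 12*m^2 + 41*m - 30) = (m - 7)/(m - 5)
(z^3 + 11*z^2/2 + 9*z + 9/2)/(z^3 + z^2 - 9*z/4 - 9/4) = 2*(z + 3)/(2*z - 3)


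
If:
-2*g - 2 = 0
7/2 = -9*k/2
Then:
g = -1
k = -7/9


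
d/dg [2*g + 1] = 2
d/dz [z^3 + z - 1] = 3*z^2 + 1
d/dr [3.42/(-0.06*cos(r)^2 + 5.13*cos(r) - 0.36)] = (17.5446 - 0.4104*cos(r))*sin(r)/(0.06*cos(r)^2 - 5.13*cos(r) + 0.36)^2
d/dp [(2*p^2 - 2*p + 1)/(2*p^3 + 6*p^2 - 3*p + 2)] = (-4*p^4 + 8*p^3 - 4*p - 1)/(4*p^6 + 24*p^5 + 24*p^4 - 28*p^3 + 33*p^2 - 12*p + 4)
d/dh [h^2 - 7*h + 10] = 2*h - 7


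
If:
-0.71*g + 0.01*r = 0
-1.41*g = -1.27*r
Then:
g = 0.00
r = 0.00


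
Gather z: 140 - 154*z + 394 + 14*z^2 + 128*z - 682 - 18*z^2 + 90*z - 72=-4*z^2 + 64*z - 220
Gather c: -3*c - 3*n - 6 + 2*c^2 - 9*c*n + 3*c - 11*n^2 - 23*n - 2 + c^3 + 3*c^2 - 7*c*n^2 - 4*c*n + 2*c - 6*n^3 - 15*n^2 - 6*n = c^3 + 5*c^2 + c*(-7*n^2 - 13*n + 2) - 6*n^3 - 26*n^2 - 32*n - 8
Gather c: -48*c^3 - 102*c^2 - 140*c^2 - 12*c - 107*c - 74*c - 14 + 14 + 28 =-48*c^3 - 242*c^2 - 193*c + 28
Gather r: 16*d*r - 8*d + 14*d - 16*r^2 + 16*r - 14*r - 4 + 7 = 6*d - 16*r^2 + r*(16*d + 2) + 3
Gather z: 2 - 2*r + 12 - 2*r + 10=24 - 4*r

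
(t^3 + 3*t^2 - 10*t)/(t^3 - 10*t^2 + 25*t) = (t^2 + 3*t - 10)/(t^2 - 10*t + 25)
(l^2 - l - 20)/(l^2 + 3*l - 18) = (l^2 - l - 20)/(l^2 + 3*l - 18)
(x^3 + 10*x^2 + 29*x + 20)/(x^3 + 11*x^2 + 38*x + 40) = (x + 1)/(x + 2)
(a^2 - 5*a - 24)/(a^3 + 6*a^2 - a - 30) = (a - 8)/(a^2 + 3*a - 10)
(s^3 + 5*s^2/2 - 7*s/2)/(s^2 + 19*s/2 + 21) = s*(s - 1)/(s + 6)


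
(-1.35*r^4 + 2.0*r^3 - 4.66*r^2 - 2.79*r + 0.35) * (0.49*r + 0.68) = -0.6615*r^5 + 0.0619999999999998*r^4 - 0.9234*r^3 - 4.5359*r^2 - 1.7257*r + 0.238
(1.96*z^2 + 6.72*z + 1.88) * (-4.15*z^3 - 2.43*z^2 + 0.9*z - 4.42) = -8.134*z^5 - 32.6508*z^4 - 22.3676*z^3 - 7.1836*z^2 - 28.0104*z - 8.3096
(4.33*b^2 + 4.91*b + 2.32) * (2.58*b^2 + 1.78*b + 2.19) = 11.1714*b^4 + 20.3752*b^3 + 24.2081*b^2 + 14.8825*b + 5.0808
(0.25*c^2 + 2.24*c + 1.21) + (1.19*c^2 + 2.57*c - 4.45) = 1.44*c^2 + 4.81*c - 3.24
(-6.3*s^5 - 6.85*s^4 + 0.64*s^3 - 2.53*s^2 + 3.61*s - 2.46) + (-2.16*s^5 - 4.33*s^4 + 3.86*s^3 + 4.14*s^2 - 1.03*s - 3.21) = -8.46*s^5 - 11.18*s^4 + 4.5*s^3 + 1.61*s^2 + 2.58*s - 5.67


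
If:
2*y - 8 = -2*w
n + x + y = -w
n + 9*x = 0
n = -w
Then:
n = -9/2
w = 9/2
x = 1/2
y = -1/2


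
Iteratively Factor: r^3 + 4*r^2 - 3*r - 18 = (r + 3)*(r^2 + r - 6) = (r + 3)^2*(r - 2)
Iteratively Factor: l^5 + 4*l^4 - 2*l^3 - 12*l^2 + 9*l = (l - 1)*(l^4 + 5*l^3 + 3*l^2 - 9*l) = (l - 1)*(l + 3)*(l^3 + 2*l^2 - 3*l) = (l - 1)*(l + 3)^2*(l^2 - l) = l*(l - 1)*(l + 3)^2*(l - 1)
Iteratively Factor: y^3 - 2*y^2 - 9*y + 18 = (y + 3)*(y^2 - 5*y + 6) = (y - 3)*(y + 3)*(y - 2)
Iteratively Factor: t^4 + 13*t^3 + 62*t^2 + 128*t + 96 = (t + 3)*(t^3 + 10*t^2 + 32*t + 32) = (t + 3)*(t + 4)*(t^2 + 6*t + 8) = (t + 3)*(t + 4)^2*(t + 2)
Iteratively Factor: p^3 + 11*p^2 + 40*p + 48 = (p + 3)*(p^2 + 8*p + 16) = (p + 3)*(p + 4)*(p + 4)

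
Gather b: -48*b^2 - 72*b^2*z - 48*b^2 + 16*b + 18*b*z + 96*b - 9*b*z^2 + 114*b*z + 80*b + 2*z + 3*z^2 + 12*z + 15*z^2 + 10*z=b^2*(-72*z - 96) + b*(-9*z^2 + 132*z + 192) + 18*z^2 + 24*z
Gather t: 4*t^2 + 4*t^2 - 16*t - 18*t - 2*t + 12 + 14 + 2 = 8*t^2 - 36*t + 28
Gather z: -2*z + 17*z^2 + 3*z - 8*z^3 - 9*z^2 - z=-8*z^3 + 8*z^2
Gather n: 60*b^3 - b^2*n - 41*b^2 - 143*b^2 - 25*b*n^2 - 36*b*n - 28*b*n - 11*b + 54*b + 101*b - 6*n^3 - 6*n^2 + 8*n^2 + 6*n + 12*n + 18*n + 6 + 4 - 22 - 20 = 60*b^3 - 184*b^2 + 144*b - 6*n^3 + n^2*(2 - 25*b) + n*(-b^2 - 64*b + 36) - 32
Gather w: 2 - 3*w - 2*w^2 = -2*w^2 - 3*w + 2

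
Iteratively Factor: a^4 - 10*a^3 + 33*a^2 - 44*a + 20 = (a - 1)*(a^3 - 9*a^2 + 24*a - 20) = (a - 5)*(a - 1)*(a^2 - 4*a + 4) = (a - 5)*(a - 2)*(a - 1)*(a - 2)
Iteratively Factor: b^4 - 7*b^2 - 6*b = (b + 1)*(b^3 - b^2 - 6*b) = (b + 1)*(b + 2)*(b^2 - 3*b) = (b - 3)*(b + 1)*(b + 2)*(b)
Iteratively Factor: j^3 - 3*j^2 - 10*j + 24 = (j - 4)*(j^2 + j - 6) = (j - 4)*(j - 2)*(j + 3)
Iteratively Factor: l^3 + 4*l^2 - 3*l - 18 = (l + 3)*(l^2 + l - 6) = (l + 3)^2*(l - 2)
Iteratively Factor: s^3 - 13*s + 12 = (s - 3)*(s^2 + 3*s - 4) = (s - 3)*(s + 4)*(s - 1)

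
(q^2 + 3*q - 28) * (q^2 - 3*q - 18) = q^4 - 55*q^2 + 30*q + 504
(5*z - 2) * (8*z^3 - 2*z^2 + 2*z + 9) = 40*z^4 - 26*z^3 + 14*z^2 + 41*z - 18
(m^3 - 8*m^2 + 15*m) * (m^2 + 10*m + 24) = m^5 + 2*m^4 - 41*m^3 - 42*m^2 + 360*m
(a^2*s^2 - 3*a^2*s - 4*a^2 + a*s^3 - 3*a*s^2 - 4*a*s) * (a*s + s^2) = a^3*s^3 - 3*a^3*s^2 - 4*a^3*s + 2*a^2*s^4 - 6*a^2*s^3 - 8*a^2*s^2 + a*s^5 - 3*a*s^4 - 4*a*s^3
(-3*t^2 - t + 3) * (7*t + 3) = -21*t^3 - 16*t^2 + 18*t + 9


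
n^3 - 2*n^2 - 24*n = n*(n - 6)*(n + 4)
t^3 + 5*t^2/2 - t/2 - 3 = (t - 1)*(t + 3/2)*(t + 2)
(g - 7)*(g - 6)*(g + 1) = g^3 - 12*g^2 + 29*g + 42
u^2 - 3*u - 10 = (u - 5)*(u + 2)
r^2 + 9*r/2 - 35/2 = (r - 5/2)*(r + 7)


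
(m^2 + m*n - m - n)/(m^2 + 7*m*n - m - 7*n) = (m + n)/(m + 7*n)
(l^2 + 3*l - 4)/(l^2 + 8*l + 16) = (l - 1)/(l + 4)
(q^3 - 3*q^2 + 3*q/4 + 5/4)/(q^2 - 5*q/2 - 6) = (-4*q^3 + 12*q^2 - 3*q - 5)/(2*(-2*q^2 + 5*q + 12))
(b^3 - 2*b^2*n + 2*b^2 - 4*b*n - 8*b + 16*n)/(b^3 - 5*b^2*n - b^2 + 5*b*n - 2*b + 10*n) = (b^2 - 2*b*n + 4*b - 8*n)/(b^2 - 5*b*n + b - 5*n)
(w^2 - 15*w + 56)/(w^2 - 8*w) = (w - 7)/w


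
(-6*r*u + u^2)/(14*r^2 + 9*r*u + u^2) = u*(-6*r + u)/(14*r^2 + 9*r*u + u^2)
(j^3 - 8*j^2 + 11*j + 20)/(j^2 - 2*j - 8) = (j^2 - 4*j - 5)/(j + 2)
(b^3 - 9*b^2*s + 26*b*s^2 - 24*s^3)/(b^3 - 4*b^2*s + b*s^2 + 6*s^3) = (b - 4*s)/(b + s)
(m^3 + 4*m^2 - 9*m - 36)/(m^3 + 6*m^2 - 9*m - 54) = (m + 4)/(m + 6)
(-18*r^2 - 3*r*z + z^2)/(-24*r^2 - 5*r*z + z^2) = (-6*r + z)/(-8*r + z)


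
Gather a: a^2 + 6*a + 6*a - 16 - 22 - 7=a^2 + 12*a - 45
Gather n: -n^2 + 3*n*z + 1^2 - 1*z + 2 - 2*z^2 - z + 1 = -n^2 + 3*n*z - 2*z^2 - 2*z + 4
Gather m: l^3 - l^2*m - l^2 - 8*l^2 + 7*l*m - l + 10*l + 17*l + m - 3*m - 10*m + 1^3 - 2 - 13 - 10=l^3 - 9*l^2 + 26*l + m*(-l^2 + 7*l - 12) - 24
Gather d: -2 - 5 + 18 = 11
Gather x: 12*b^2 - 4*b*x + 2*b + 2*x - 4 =12*b^2 + 2*b + x*(2 - 4*b) - 4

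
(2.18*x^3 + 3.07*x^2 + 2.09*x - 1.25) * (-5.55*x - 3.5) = -12.099*x^4 - 24.6685*x^3 - 22.3445*x^2 - 0.3775*x + 4.375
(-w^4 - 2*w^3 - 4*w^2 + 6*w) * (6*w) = -6*w^5 - 12*w^4 - 24*w^3 + 36*w^2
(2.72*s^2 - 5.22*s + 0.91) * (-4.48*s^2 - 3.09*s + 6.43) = -12.1856*s^4 + 14.9808*s^3 + 29.5426*s^2 - 36.3765*s + 5.8513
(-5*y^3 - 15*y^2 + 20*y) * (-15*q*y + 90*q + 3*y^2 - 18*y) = 75*q*y^4 - 225*q*y^3 - 1650*q*y^2 + 1800*q*y - 15*y^5 + 45*y^4 + 330*y^3 - 360*y^2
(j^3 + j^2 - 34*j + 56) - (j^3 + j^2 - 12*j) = 56 - 22*j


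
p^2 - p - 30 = (p - 6)*(p + 5)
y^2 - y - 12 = (y - 4)*(y + 3)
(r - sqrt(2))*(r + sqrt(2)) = r^2 - 2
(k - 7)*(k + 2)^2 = k^3 - 3*k^2 - 24*k - 28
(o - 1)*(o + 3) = o^2 + 2*o - 3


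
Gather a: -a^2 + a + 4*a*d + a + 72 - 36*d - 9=-a^2 + a*(4*d + 2) - 36*d + 63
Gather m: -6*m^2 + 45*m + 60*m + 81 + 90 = -6*m^2 + 105*m + 171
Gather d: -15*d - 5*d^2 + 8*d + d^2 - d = -4*d^2 - 8*d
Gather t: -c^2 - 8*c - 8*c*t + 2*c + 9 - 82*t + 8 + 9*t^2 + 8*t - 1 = -c^2 - 6*c + 9*t^2 + t*(-8*c - 74) + 16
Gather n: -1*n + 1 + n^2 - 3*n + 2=n^2 - 4*n + 3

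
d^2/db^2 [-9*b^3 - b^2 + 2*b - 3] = -54*b - 2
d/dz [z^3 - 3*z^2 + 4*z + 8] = 3*z^2 - 6*z + 4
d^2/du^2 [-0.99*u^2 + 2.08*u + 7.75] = -1.98000000000000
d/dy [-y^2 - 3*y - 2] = -2*y - 3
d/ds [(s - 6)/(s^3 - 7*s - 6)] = (s^3 - 7*s - (s - 6)*(3*s^2 - 7) - 6)/(-s^3 + 7*s + 6)^2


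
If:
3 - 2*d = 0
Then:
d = 3/2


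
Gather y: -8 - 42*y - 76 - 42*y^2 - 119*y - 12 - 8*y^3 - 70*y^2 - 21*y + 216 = -8*y^3 - 112*y^2 - 182*y + 120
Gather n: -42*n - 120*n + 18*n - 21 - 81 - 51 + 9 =-144*n - 144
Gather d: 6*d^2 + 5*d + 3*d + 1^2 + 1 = 6*d^2 + 8*d + 2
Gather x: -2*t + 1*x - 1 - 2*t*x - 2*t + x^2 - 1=-4*t + x^2 + x*(1 - 2*t) - 2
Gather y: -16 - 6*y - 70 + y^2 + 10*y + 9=y^2 + 4*y - 77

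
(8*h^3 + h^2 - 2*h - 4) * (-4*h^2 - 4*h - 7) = -32*h^5 - 36*h^4 - 52*h^3 + 17*h^2 + 30*h + 28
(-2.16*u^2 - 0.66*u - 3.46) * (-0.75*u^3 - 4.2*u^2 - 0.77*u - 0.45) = 1.62*u^5 + 9.567*u^4 + 7.0302*u^3 + 16.0122*u^2 + 2.9612*u + 1.557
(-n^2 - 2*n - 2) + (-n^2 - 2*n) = -2*n^2 - 4*n - 2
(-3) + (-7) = -10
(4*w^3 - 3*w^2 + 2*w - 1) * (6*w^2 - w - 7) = 24*w^5 - 22*w^4 - 13*w^3 + 13*w^2 - 13*w + 7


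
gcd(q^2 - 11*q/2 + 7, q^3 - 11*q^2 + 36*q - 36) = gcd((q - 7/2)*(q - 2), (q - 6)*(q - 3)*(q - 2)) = q - 2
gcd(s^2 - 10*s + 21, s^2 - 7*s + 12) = s - 3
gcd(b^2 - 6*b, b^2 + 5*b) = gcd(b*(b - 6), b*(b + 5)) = b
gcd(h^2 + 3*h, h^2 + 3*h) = h^2 + 3*h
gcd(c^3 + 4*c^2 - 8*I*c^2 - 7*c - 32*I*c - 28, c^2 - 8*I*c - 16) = 1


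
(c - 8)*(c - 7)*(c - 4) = c^3 - 19*c^2 + 116*c - 224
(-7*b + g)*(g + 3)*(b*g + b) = -7*b^2*g^2 - 28*b^2*g - 21*b^2 + b*g^3 + 4*b*g^2 + 3*b*g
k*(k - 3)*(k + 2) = k^3 - k^2 - 6*k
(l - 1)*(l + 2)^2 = l^3 + 3*l^2 - 4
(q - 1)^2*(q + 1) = q^3 - q^2 - q + 1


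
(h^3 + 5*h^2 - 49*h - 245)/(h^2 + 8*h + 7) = (h^2 - 2*h - 35)/(h + 1)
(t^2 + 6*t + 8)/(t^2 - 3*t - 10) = (t + 4)/(t - 5)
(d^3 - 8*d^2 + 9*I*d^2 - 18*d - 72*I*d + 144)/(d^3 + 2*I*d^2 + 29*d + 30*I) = (d^2 + d*(-8 + 3*I) - 24*I)/(d^2 - 4*I*d + 5)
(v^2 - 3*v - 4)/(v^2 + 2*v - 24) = (v + 1)/(v + 6)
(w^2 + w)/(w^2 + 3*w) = (w + 1)/(w + 3)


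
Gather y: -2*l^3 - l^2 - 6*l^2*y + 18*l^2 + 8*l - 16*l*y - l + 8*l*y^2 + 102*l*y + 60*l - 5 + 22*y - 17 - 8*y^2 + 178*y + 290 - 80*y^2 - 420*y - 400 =-2*l^3 + 17*l^2 + 67*l + y^2*(8*l - 88) + y*(-6*l^2 + 86*l - 220) - 132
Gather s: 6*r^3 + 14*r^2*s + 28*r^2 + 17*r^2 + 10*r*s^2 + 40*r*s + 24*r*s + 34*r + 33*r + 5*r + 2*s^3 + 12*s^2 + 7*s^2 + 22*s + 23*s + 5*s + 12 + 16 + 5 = 6*r^3 + 45*r^2 + 72*r + 2*s^3 + s^2*(10*r + 19) + s*(14*r^2 + 64*r + 50) + 33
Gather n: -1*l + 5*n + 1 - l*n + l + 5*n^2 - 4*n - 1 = 5*n^2 + n*(1 - l)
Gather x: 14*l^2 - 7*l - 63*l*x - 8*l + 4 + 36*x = 14*l^2 - 15*l + x*(36 - 63*l) + 4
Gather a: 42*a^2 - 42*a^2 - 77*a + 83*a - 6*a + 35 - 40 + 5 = 0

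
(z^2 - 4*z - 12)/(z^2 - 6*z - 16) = (z - 6)/(z - 8)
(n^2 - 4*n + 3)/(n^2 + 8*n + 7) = (n^2 - 4*n + 3)/(n^2 + 8*n + 7)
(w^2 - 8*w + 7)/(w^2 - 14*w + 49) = (w - 1)/(w - 7)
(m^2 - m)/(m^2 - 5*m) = (m - 1)/(m - 5)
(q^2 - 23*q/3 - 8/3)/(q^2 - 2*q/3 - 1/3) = (q - 8)/(q - 1)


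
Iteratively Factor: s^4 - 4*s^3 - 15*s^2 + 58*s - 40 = (s - 5)*(s^3 + s^2 - 10*s + 8) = (s - 5)*(s + 4)*(s^2 - 3*s + 2) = (s - 5)*(s - 1)*(s + 4)*(s - 2)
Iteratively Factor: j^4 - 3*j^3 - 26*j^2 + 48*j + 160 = (j + 4)*(j^3 - 7*j^2 + 2*j + 40) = (j - 4)*(j + 4)*(j^2 - 3*j - 10) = (j - 5)*(j - 4)*(j + 4)*(j + 2)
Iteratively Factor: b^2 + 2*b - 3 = (b + 3)*(b - 1)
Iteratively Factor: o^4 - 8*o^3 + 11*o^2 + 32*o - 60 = (o - 2)*(o^3 - 6*o^2 - o + 30) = (o - 3)*(o - 2)*(o^2 - 3*o - 10) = (o - 3)*(o - 2)*(o + 2)*(o - 5)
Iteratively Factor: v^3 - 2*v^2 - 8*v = (v - 4)*(v^2 + 2*v) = (v - 4)*(v + 2)*(v)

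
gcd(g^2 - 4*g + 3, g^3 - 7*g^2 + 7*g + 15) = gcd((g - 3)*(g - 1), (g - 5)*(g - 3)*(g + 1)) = g - 3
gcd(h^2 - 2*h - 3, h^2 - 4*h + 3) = h - 3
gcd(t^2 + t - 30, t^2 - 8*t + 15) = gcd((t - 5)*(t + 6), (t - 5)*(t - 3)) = t - 5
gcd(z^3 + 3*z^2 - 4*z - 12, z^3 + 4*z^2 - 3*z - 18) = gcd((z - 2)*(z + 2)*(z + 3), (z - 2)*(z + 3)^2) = z^2 + z - 6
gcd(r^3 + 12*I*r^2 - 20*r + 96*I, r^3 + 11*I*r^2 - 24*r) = r + 8*I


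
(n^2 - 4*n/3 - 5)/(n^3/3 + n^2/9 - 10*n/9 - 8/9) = 3*(3*n^2 - 4*n - 15)/(3*n^3 + n^2 - 10*n - 8)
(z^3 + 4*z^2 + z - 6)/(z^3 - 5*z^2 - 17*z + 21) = (z + 2)/(z - 7)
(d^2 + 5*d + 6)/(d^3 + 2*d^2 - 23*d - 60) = (d + 2)/(d^2 - d - 20)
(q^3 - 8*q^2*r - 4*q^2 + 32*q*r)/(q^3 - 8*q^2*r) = (q - 4)/q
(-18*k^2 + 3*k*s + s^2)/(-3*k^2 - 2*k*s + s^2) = (6*k + s)/(k + s)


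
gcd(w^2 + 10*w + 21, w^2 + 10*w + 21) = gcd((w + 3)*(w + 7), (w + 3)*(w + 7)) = w^2 + 10*w + 21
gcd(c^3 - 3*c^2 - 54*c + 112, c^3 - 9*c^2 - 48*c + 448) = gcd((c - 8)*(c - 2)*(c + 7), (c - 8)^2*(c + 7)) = c^2 - c - 56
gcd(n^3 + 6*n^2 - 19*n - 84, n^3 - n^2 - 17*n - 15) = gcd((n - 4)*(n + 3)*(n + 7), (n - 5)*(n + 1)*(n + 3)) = n + 3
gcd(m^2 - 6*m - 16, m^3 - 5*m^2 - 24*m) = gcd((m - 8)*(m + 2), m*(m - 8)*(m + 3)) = m - 8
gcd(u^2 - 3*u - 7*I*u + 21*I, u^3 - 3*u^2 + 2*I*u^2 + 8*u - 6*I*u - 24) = u - 3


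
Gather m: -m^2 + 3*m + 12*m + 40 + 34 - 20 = -m^2 + 15*m + 54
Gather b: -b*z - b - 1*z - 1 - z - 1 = b*(-z - 1) - 2*z - 2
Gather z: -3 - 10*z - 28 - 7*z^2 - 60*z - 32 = -7*z^2 - 70*z - 63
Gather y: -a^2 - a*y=-a^2 - a*y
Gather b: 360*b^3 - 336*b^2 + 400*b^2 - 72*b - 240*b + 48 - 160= 360*b^3 + 64*b^2 - 312*b - 112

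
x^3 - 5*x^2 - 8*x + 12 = (x - 6)*(x - 1)*(x + 2)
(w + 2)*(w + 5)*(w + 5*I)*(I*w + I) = I*w^4 - 5*w^3 + 8*I*w^3 - 40*w^2 + 17*I*w^2 - 85*w + 10*I*w - 50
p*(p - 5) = p^2 - 5*p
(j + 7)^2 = j^2 + 14*j + 49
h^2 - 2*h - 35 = (h - 7)*(h + 5)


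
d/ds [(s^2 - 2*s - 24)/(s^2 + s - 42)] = 3/(s^2 + 14*s + 49)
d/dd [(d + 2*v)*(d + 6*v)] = 2*d + 8*v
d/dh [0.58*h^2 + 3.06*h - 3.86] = 1.16*h + 3.06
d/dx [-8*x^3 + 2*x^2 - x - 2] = -24*x^2 + 4*x - 1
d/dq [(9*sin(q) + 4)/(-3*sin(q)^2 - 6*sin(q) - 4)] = 3*(9*sin(q)^2 + 8*sin(q) - 4)*cos(q)/(3*sin(q)^2 + 6*sin(q) + 4)^2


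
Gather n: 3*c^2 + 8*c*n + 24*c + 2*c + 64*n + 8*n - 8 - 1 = 3*c^2 + 26*c + n*(8*c + 72) - 9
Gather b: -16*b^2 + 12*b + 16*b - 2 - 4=-16*b^2 + 28*b - 6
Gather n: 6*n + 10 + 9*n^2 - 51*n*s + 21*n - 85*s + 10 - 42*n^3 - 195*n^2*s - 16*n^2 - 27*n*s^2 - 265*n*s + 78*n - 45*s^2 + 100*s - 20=-42*n^3 + n^2*(-195*s - 7) + n*(-27*s^2 - 316*s + 105) - 45*s^2 + 15*s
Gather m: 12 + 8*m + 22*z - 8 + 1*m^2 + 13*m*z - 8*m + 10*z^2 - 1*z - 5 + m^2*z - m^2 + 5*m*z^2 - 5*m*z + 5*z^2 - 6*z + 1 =m^2*z + m*(5*z^2 + 8*z) + 15*z^2 + 15*z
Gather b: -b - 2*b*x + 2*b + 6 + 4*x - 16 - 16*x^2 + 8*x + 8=b*(1 - 2*x) - 16*x^2 + 12*x - 2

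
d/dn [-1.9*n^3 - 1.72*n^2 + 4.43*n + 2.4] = -5.7*n^2 - 3.44*n + 4.43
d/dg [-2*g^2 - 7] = -4*g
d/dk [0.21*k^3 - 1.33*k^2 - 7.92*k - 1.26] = 0.63*k^2 - 2.66*k - 7.92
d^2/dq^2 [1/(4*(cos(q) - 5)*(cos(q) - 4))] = (-4*sin(q)^4 + 3*sin(q)^2 - 855*cos(q)/4 + 27*cos(3*q)/4 + 123)/(4*(cos(q) - 5)^3*(cos(q) - 4)^3)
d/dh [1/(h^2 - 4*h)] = 2*(2 - h)/(h^2*(h - 4)^2)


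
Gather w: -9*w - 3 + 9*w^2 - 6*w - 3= 9*w^2 - 15*w - 6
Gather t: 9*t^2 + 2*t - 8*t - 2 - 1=9*t^2 - 6*t - 3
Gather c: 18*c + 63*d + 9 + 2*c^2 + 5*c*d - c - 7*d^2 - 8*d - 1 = 2*c^2 + c*(5*d + 17) - 7*d^2 + 55*d + 8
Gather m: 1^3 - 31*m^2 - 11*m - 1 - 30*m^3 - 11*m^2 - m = -30*m^3 - 42*m^2 - 12*m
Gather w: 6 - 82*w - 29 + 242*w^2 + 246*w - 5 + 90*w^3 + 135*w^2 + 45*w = 90*w^3 + 377*w^2 + 209*w - 28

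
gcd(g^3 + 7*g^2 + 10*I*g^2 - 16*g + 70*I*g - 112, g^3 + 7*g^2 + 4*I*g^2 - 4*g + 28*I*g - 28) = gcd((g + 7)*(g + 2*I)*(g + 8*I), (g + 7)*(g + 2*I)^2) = g^2 + g*(7 + 2*I) + 14*I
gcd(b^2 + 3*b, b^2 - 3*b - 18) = b + 3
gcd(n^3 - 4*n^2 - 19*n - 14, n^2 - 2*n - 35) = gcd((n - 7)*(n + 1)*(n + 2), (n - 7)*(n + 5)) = n - 7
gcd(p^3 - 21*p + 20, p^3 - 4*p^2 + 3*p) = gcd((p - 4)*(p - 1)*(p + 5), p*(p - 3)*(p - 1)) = p - 1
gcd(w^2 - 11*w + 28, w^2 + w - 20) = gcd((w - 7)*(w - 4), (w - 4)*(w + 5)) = w - 4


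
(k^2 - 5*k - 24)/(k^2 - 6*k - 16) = (k + 3)/(k + 2)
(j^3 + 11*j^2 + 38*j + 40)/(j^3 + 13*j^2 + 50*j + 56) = (j + 5)/(j + 7)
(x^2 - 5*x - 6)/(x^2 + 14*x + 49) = (x^2 - 5*x - 6)/(x^2 + 14*x + 49)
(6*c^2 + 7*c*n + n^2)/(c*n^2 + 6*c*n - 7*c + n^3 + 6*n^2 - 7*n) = (6*c + n)/(n^2 + 6*n - 7)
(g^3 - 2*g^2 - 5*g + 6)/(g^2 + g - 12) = (g^2 + g - 2)/(g + 4)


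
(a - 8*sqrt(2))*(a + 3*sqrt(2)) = a^2 - 5*sqrt(2)*a - 48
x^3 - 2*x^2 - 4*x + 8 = (x - 2)^2*(x + 2)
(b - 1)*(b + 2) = b^2 + b - 2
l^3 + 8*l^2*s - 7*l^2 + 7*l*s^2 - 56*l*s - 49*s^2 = (l - 7)*(l + s)*(l + 7*s)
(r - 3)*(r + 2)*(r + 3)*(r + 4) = r^4 + 6*r^3 - r^2 - 54*r - 72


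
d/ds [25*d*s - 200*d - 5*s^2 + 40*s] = 25*d - 10*s + 40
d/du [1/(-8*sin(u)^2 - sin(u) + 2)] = (16*sin(u) + 1)*cos(u)/(8*sin(u)^2 + sin(u) - 2)^2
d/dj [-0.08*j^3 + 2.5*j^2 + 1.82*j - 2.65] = -0.24*j^2 + 5.0*j + 1.82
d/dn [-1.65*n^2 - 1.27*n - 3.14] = -3.3*n - 1.27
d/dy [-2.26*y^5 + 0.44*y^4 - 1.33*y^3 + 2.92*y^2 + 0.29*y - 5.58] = -11.3*y^4 + 1.76*y^3 - 3.99*y^2 + 5.84*y + 0.29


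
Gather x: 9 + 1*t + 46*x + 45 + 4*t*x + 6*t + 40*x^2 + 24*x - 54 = 7*t + 40*x^2 + x*(4*t + 70)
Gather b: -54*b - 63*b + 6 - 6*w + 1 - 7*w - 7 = -117*b - 13*w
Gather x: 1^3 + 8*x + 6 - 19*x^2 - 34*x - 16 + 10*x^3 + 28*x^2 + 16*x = 10*x^3 + 9*x^2 - 10*x - 9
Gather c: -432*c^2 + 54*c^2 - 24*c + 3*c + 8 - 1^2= -378*c^2 - 21*c + 7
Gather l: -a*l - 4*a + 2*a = -a*l - 2*a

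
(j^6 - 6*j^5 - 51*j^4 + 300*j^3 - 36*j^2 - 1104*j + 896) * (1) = j^6 - 6*j^5 - 51*j^4 + 300*j^3 - 36*j^2 - 1104*j + 896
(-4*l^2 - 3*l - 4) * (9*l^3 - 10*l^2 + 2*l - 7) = -36*l^5 + 13*l^4 - 14*l^3 + 62*l^2 + 13*l + 28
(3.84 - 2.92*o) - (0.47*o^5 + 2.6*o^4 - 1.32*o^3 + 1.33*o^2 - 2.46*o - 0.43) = -0.47*o^5 - 2.6*o^4 + 1.32*o^3 - 1.33*o^2 - 0.46*o + 4.27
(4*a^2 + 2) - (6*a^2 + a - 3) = -2*a^2 - a + 5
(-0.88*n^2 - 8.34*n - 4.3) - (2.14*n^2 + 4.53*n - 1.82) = -3.02*n^2 - 12.87*n - 2.48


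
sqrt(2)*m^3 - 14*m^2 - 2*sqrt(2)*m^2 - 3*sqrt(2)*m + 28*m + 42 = (m - 3)*(m - 7*sqrt(2))*(sqrt(2)*m + sqrt(2))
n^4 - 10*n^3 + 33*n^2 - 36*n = n*(n - 4)*(n - 3)^2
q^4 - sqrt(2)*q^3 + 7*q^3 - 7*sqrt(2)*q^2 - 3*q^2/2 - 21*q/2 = q*(q + 7)*(q - 3*sqrt(2)/2)*(q + sqrt(2)/2)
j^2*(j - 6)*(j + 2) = j^4 - 4*j^3 - 12*j^2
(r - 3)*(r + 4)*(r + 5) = r^3 + 6*r^2 - 7*r - 60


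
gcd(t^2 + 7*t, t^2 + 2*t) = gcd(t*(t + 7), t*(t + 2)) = t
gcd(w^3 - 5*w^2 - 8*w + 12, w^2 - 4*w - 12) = w^2 - 4*w - 12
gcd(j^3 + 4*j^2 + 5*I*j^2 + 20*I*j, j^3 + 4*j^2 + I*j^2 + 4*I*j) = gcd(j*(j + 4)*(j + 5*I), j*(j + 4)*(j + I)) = j^2 + 4*j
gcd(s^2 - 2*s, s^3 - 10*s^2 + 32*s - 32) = s - 2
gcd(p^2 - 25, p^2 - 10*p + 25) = p - 5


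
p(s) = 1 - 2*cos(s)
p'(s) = 2*sin(s)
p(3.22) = 2.99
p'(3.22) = -0.16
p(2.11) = 2.03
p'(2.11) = 1.72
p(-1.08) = 0.06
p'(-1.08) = -1.76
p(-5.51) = -0.43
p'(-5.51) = 1.40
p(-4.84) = 0.75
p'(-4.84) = 1.98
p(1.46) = 0.78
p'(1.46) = 1.99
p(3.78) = 2.61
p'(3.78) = -1.19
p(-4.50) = 1.42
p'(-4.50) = 1.96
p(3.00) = 2.98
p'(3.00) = 0.28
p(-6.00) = -0.92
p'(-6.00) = 0.56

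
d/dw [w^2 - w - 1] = 2*w - 1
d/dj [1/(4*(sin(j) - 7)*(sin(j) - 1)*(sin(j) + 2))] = 3*(4*sin(j) + cos(j)^2 + 2)*cos(j)/(4*(sin(j) - 7)^2*(sin(j) - 1)^2*(sin(j) + 2)^2)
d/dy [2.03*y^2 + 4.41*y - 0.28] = 4.06*y + 4.41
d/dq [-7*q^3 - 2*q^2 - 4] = q*(-21*q - 4)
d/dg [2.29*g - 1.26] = 2.29000000000000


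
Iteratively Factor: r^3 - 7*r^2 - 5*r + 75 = (r + 3)*(r^2 - 10*r + 25) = (r - 5)*(r + 3)*(r - 5)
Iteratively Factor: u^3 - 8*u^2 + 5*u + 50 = (u + 2)*(u^2 - 10*u + 25) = (u - 5)*(u + 2)*(u - 5)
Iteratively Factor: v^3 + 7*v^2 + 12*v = (v + 4)*(v^2 + 3*v) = v*(v + 4)*(v + 3)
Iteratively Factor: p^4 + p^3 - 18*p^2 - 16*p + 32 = (p + 2)*(p^3 - p^2 - 16*p + 16) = (p - 4)*(p + 2)*(p^2 + 3*p - 4) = (p - 4)*(p + 2)*(p + 4)*(p - 1)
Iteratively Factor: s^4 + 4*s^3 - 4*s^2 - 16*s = (s)*(s^3 + 4*s^2 - 4*s - 16) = s*(s + 4)*(s^2 - 4) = s*(s + 2)*(s + 4)*(s - 2)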